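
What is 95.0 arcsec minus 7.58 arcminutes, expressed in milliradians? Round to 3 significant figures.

-1.74 milliradians

95.0 arcsec = 0.460573 mrad and 7.58 arcmin = 2.20493 mrad.
0.460573 − 2.20493 ≈ -1.74 mrad.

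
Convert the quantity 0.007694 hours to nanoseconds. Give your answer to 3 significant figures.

1 hour = 3.60000e+12 ns.
0.007694 × 3.60000e+12 ≈ 2.77e+10 ns.

2.77e+10 ns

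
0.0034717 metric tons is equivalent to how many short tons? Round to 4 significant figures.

1 metric ton = 1.10231 short tons.
So 0.0034717 × 1.10231 ≈ 0.003827 short ton.

0.003827 short ton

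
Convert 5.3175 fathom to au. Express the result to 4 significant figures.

6.501e-11 astronomical units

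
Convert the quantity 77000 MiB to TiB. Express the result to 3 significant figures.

0.0734 TiB

1 mebibyte = 9.53674e-7 tebibytes.
Thus 77000 × 9.53674e-7 ≈ 0.0734 TiB.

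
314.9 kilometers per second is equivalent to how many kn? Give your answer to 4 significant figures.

612100 kn

1 kilometer per second = 1943.84 kn.
Then 314.9 × 1943.84 ≈ 612100 kn.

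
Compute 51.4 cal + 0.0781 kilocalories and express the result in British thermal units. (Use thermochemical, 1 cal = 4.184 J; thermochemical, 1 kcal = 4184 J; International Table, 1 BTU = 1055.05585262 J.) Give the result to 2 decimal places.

0.51 British thermal units

51.4 cal = 0.203835 BTU and 0.0781 kcal = 0.309719 BTU.
0.203835 + 0.309719 ≈ 0.51 BTU.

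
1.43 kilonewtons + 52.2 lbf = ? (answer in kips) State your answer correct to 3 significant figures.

1.43 kN = 0.321477 kip and 52.2 lbf = 0.0522000 kip.
0.321477 + 0.0522000 ≈ 0.374 kip.

0.374 kips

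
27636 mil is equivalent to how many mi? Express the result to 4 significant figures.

0.0004362 mi

1 mil = 1.57828e-8 mi.
So 27636 × 1.57828e-8 ≈ 0.0004362 mi.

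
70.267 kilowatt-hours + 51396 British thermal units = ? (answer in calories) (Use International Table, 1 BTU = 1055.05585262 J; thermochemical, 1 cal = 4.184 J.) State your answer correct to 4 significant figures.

7.342 × 10^7 calories

70.267 kWh = 6.04592 × 10^7 cal and 51396 BTU = 1.29602 × 10^7 cal.
6.04592 × 10^7 + 1.29602 × 10^7 ≈ 7.342 × 10^7 cal.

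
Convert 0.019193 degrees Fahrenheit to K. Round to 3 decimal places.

255.383 K

K = (°F + 459.67) × 5/9.
Applying the formula gives 255.383 K.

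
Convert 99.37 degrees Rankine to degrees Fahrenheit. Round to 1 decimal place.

-360.3 degrees Fahrenheit

°R = °F + 459.67.
Applying the formula gives -360.3 °F.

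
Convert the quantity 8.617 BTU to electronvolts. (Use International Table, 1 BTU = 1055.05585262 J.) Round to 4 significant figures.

5.674 × 10^22 eV

1 British thermal unit = 6.58514 × 10^21 eV.
8.617 × 6.58514 × 10^21 ≈ 5.674 × 10^22 eV.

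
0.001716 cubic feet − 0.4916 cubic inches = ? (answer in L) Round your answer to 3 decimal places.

0.041 L

0.001716 ft³ = 0.0485917 L and 0.4916 in³ = 0.00805588 L.
0.0485917 − 0.00805588 ≈ 0.041 L.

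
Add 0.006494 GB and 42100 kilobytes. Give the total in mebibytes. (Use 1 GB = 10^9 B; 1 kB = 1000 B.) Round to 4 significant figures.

46.34 MiB

0.006494 GB = 6.19316 MiB and 42100 kB = 40.1497 MiB.
6.19316 + 40.1497 ≈ 46.34 MiB.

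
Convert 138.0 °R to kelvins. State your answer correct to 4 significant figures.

76.67 kelvins

°R = K × 9/5.
Applying the formula gives 76.67 K.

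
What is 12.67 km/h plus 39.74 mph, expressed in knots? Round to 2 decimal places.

41.37 kn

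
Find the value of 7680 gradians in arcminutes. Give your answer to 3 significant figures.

415000 arcminutes

1 gradian = 54.0000 arcmin.
Then 7680 × 54.0000 ≈ 415000 arcmin.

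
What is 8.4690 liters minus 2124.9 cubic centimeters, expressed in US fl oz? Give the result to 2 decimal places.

8.4690 L = 286.371 US fl oz and 2124.9 cm³ = 71.8514 US fl oz.
286.371 − 71.8514 ≈ 214.52 US fl oz.

214.52 US fluid ounces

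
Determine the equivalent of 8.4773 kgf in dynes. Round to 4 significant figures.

8.313e+6 dyn

1 kgf = 980665 dyn.
Then 8.4773 × 980665 ≈ 8.313e+6 dyn.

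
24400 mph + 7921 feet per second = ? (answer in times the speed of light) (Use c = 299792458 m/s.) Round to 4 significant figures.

24400 mph = 3.63844 × 10^-5 c and 7921 ft/s = 8.05331 × 10^-6 c.
3.63844 × 10^-5 + 8.05331 × 10^-6 ≈ 4.444 × 10^-5 c.

4.444 × 10^-5 c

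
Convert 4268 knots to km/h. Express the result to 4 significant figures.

7904 kilometers per hour

1 kn = 1.85200 km/h.
Then 4268 × 1.85200 ≈ 7904 km/h.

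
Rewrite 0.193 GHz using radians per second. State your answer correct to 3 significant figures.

1.21e+9 rad/s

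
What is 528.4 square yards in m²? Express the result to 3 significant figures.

1 square yard = 0.836127 m².
So 528.4 × 0.836127 ≈ 442 m².

442 m²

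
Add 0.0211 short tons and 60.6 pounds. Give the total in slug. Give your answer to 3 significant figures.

3.20 slug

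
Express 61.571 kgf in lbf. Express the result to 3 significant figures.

136 lbf

1 kilogram-force = 2.20462 pounds-force.
So 61.571 × 2.20462 ≈ 136 lbf.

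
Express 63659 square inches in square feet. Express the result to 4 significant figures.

442.1 ft²

1 square inch = 0.00694444 square feet.
Thus 63659 × 0.00694444 ≈ 442.1 ft².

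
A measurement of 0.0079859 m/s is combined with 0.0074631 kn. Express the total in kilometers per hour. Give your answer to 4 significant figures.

0.0079859 m/s = 0.0287492 km/h and 0.0074631 kn = 0.0138217 km/h.
0.0287492 + 0.0138217 ≈ 0.04257 km/h.

0.04257 kilometers per hour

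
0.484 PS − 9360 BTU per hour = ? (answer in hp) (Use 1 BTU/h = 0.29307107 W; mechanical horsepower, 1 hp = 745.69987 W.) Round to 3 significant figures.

0.484 PS = 0.477379 hp and 9360 BTU/h = 3.67862 hp.
0.477379 − 3.67862 ≈ -3.20 hp.

-3.20 horsepower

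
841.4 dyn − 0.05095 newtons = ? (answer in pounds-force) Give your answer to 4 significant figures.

-0.009562 pounds-force

841.4 dyn = 0.00189154 lbf and 0.05095 N = 0.0114540 lbf.
0.00189154 − 0.0114540 ≈ -0.009562 lbf.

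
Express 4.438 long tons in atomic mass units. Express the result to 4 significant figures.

1 long ton = 6.11878e+29 u.
So 4.438 × 6.11878e+29 ≈ 2.716e+30 u.

2.716e+30 atomic mass units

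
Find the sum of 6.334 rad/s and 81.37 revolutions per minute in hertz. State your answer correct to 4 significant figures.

2.364 hertz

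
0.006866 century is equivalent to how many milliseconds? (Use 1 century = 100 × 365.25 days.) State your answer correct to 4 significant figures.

2.167 × 10^10 ms

1 century = 3.15576 × 10^12 ms.
Thus 0.006866 × 3.15576 × 10^12 ≈ 2.167 × 10^10 ms.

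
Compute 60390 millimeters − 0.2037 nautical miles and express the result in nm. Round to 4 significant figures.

-3.169 × 10^11 nanometers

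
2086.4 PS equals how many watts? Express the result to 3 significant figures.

1 metric horsepower = 735.499 W.
So 2086.4 × 735.499 ≈ 1.53e+6 W.

1.53e+6 watts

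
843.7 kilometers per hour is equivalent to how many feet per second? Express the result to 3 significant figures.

769 feet per second

1 km/h = 0.911344 feet per second.
Thus 843.7 × 0.911344 ≈ 769 ft/s.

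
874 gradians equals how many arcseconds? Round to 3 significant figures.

1 gradian = 3240.00 arcseconds.
Then 874 × 3240.00 ≈ 2.83 × 10^6 arcsec.

2.83 × 10^6 arcsec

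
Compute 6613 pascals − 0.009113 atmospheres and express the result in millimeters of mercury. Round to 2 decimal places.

42.68 millimeters of mercury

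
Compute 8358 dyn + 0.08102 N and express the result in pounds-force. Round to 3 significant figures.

0.0370 pounds-force

8358 dyn = 0.0187895 lbf and 0.08102 N = 0.0182140 lbf.
0.0187895 + 0.0182140 ≈ 0.0370 lbf.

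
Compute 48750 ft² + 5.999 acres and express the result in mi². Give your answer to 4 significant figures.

48750 ft² = 0.00174867 mi² and 5.999 acre = 0.00937344 mi².
0.00174867 + 0.00937344 ≈ 0.01112 mi².

0.01112 mi²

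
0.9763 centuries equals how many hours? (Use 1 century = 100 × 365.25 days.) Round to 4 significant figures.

1 century = 876600 h.
0.9763 × 876600 ≈ 855800 h.

855800 h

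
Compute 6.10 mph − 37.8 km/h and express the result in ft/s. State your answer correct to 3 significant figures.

-25.5 feet per second

6.10 mph = 8.94667 ft/s and 37.8 km/h = 34.4488 ft/s.
8.94667 − 34.4488 ≈ -25.5 ft/s.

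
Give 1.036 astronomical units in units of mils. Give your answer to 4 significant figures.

6.102 × 10^15 mils

1 astronomical unit = 5.88968 × 10^15 mils.
Then 1.036 × 5.88968 × 10^15 ≈ 6.102 × 10^15 mil.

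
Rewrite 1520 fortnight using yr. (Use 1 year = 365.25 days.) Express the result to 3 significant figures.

1 fortnight = 0.0383299 yr.
Thus 1520 × 0.0383299 ≈ 58.3 yr.

58.3 yr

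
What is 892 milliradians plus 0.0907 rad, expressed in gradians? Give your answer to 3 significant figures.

62.6 gradians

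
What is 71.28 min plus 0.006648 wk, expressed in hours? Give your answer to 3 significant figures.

71.28 min = 1.18800 h and 0.006648 wk = 1.11686 h.
1.18800 + 1.11686 ≈ 2.30 h.

2.30 hours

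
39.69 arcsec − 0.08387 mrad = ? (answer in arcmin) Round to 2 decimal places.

0.37 arcminutes

39.69 arcsec = 0.661500 arcmin and 0.08387 mrad = 0.288324 arcmin.
0.661500 − 0.288324 ≈ 0.37 arcmin.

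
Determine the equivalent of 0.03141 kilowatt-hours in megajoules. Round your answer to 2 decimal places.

1 kilowatt-hour = 3.60000 megajoules.
Then 0.03141 × 3.60000 ≈ 0.11 MJ.

0.11 megajoules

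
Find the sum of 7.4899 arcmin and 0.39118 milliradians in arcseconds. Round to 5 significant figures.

530.08 arcsec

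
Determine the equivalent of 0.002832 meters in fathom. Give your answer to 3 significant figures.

1 m = 0.546807 fathoms.
Then 0.002832 × 0.546807 ≈ 0.00155 fathom.

0.00155 fathom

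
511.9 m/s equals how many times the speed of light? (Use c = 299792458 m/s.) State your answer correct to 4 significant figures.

1.708e-6 c

1 meter per second = 3.33564e-9 times the speed of light.
Then 511.9 × 3.33564e-9 ≈ 1.708e-6 c.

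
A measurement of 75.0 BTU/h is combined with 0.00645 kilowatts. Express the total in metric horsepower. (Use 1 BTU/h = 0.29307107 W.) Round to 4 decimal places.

0.0387 PS

75.0 BTU/h = 0.0298849 PS and 0.00645 kW = 0.00876956 PS.
0.0298849 + 0.00876956 ≈ 0.0387 PS.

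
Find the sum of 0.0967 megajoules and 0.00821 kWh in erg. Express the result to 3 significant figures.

1.26 × 10^12 erg

0.0967 MJ = 9.67000 × 10^11 erg and 0.00821 kWh = 2.95560 × 10^11 erg.
9.67000 × 10^11 + 2.95560 × 10^11 ≈ 1.26 × 10^12 erg.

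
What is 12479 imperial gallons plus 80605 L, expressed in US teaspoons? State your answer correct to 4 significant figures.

2.786 × 10^7 US tsp

12479 imp gal = 1.15098 × 10^7 US tsp and 80605 L = 1.63535 × 10^7 US tsp.
1.15098 × 10^7 + 1.63535 × 10^7 ≈ 2.786 × 10^7 US tsp.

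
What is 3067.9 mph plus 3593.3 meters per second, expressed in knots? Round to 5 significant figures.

9650.7 knots

3067.9 mph = 2665.932 kn and 3593.3 m/s = 6984.816 kn.
2665.932 + 6984.816 ≈ 9650.7 kn.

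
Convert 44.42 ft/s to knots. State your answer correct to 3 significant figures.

26.3 kn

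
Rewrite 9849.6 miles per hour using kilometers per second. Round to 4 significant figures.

1 mile per hour = 0.000447040 kilometers per second.
Then 9849.6 × 0.000447040 ≈ 4.403 km/s.

4.403 km/s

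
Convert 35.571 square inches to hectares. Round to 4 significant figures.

2.295e-6 hectares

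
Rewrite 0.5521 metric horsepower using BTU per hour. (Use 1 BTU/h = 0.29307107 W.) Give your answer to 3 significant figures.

1 PS = 2509.63 BTU per hour.
Then 0.5521 × 2509.63 ≈ 1390 BTU/h.

1390 BTU/h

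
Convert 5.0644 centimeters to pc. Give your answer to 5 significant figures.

1.6413 × 10^-18 parsecs

1 cm = 3.24078 × 10^-19 parsecs.
5.0644 × 3.24078 × 10^-19 ≈ 1.6413 × 10^-18 pc.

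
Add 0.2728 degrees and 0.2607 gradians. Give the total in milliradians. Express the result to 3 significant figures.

0.2728 ° = 4.76126 mrad and 0.2607 grad = 4.09507 mrad.
4.76126 + 4.09507 ≈ 8.86 mrad.

8.86 mrad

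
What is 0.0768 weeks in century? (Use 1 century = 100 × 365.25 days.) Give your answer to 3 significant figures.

1 wk = 0.000191650 century.
Then 0.0768 × 0.000191650 ≈ 1.47 × 10^-5 century.

1.47 × 10^-5 century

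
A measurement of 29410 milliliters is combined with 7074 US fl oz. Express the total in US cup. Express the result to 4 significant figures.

29410 mL = 124.309 US cup and 7074 US fl oz = 884.250 US cup.
124.309 + 884.250 ≈ 1009 US cup.

1009 US cup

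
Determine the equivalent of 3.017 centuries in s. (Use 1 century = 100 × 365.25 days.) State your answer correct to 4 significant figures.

1 century = 3.15576e+9 s.
Then 3.017 × 3.15576e+9 ≈ 9.521e+9 s.

9.521e+9 s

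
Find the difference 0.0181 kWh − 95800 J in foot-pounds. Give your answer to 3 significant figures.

-22600 ft·lbf

0.0181 kWh = 48059.5 ft·lbf and 95800 J = 70658.5 ft·lbf.
48059.5 − 70658.5 ≈ -22600 ft·lbf.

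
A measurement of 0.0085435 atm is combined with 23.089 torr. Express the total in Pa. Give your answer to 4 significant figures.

3944 Pa

0.0085435 atm = 865.670 Pa and 23.089 torr = 3078.28 Pa.
865.670 + 3078.28 ≈ 3944 Pa.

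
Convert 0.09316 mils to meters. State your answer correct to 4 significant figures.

1 mil = 2.54000e-5 m.
Thus 0.09316 × 2.54000e-5 ≈ 2.366e-6 m.

2.366e-6 meters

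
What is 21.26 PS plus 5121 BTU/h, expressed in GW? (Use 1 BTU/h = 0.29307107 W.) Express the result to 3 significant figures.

1.71e-5 GW

21.26 PS = 1.56367e-5 GW and 5121 BTU/h = 1.50082e-6 GW.
1.56367e-5 + 1.50082e-6 ≈ 1.71e-5 GW.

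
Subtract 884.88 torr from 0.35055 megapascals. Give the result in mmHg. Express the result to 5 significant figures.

1744.5 millimeters of mercury

0.35055 MPa = 2629.34 mmHg and 884.88 torr = 884.880 mmHg.
2629.34 − 884.880 ≈ 1744.5 mmHg.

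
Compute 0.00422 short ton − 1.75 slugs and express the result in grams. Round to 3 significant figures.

-21700 g

0.00422 short ton = 3828.32 g and 1.75 slug = 25539.3 g.
3828.32 − 25539.3 ≈ -21700 g.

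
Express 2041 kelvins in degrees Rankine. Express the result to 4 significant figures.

°R = K × 9/5.
Applying the formula gives 3674 °R.

3674 °R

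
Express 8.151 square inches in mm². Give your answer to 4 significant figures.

1 in² = 645.160 square millimeters.
So 8.151 × 645.160 ≈ 5259 mm².

5259 mm²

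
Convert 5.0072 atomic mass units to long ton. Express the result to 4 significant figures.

1 atomic mass unit = 1.63431e-30 long ton.
Thus 5.0072 × 1.63431e-30 ≈ 8.183e-30 long ton.

8.183e-30 long tons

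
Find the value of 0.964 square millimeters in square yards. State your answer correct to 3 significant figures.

1.15 × 10^-6 yd²

1 mm² = 1.19599 × 10^-6 yd².
So 0.964 × 1.19599 × 10^-6 ≈ 1.15 × 10^-6 yd².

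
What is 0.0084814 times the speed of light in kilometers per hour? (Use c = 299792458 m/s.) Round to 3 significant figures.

9.15 × 10^6 km/h

1 c = 1.07925 × 10^9 kilometers per hour.
Thus 0.0084814 × 1.07925 × 10^9 ≈ 9.15 × 10^6 km/h.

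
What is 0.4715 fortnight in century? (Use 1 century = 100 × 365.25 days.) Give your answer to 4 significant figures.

0.0001807 century

1 fortnight = 0.000383299 centuries.
Thus 0.4715 × 0.000383299 ≈ 0.0001807 century.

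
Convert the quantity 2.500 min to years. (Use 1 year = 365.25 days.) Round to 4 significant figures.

1 min = 1.90129 × 10^-6 years.
2.500 × 1.90129 × 10^-6 ≈ 4.753 × 10^-6 yr.

4.753 × 10^-6 yr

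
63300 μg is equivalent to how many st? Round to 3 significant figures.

9.97e-6 st

1 μg = 1.57473e-10 stone.
63300 × 1.57473e-10 ≈ 9.97e-6 st.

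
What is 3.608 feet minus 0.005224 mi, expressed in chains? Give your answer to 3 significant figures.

3.608 ft = 0.0546667 chain and 0.005224 mi = 0.417920 chain.
0.0546667 − 0.417920 ≈ -0.363 chain.

-0.363 chain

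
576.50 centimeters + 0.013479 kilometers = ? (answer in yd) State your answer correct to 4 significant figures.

21.05 yd

576.50 cm = 6.30468 yd and 0.013479 km = 14.7408 yd.
6.30468 + 14.7408 ≈ 21.05 yd.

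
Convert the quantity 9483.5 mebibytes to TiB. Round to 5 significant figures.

0.0090442 TiB

1 mebibyte = 9.53674e-7 TiB.
Then 9483.5 × 9.53674e-7 ≈ 0.0090442 TiB.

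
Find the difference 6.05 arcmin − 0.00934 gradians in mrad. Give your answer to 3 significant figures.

1.61 milliradians

6.05 arcmin = 1.75987 mrad and 0.00934 grad = 0.146712 mrad.
1.75987 − 0.146712 ≈ 1.61 mrad.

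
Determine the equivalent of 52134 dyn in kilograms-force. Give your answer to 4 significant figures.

0.05316 kilograms-force

1 dyne = 1.01972 × 10^-6 kilograms-force.
52134 × 1.01972 × 10^-6 ≈ 0.05316 kgf.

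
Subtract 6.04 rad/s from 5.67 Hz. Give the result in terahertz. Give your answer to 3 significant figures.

5.67 Hz = 5.67000 × 10^-12 THz and 6.04 rad/s = 9.61296 × 10^-13 THz.
5.67000 × 10^-12 − 9.61296 × 10^-13 ≈ 4.71 × 10^-12 THz.

4.71 × 10^-12 terahertz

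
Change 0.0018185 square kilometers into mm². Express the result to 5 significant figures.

1.8185 × 10^9 mm²

1 km² = 1.00000 × 10^12 square millimeters.
0.0018185 × 1.00000 × 10^12 ≈ 1.8185 × 10^9 mm².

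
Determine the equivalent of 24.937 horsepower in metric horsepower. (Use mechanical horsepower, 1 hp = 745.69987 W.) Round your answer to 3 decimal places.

1 hp = 1.01387 PS.
24.937 × 1.01387 ≈ 25.283 PS.

25.283 PS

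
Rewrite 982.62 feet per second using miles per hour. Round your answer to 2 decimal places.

669.97 miles per hour

1 foot per second = 0.681818 mph.
So 982.62 × 0.681818 ≈ 669.97 mph.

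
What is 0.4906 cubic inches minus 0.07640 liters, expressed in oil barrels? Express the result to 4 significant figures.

-0.0004300 bbl

0.4906 in³ = 5.05669 × 10^-5 bbl and 0.07640 L = 0.000480542 bbl.
5.05669 × 10^-5 − 0.000480542 ≈ -0.0004300 bbl.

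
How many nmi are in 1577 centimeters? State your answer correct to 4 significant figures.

0.008515 nautical miles

1 centimeter = 5.39957 × 10^-6 nautical miles.
Then 1577 × 5.39957 × 10^-6 ≈ 0.008515 nmi.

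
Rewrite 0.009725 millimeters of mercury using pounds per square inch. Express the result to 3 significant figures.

0.000188 psi

1 mmHg = 0.0193368 psi.
Then 0.009725 × 0.0193368 ≈ 0.000188 psi.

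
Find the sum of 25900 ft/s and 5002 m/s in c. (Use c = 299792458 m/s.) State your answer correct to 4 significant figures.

4.302e-5 times the speed of light

25900 ft/s = 2.63326e-5 c and 5002 m/s = 1.66849e-5 c.
2.63326e-5 + 1.66849e-5 ≈ 4.302e-5 c.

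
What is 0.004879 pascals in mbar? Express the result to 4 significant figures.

4.879 × 10^-5 mbar

1 pascal = 0.0100000 millibar.
0.004879 × 0.0100000 ≈ 4.879 × 10^-5 mbar.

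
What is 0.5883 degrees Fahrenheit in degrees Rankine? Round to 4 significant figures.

°R = °F + 459.67.
Applying the formula gives 460.3 °R.

460.3 °R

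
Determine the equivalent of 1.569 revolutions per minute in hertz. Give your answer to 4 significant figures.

1 revolution per minute = 0.0166667 Hz.
So 1.569 × 0.0166667 ≈ 0.02615 Hz.

0.02615 hertz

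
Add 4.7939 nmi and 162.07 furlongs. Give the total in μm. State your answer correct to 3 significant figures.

4.15 × 10^10 μm

4.7939 nmi = 8.87830 × 10^9 μm and 162.07 furlong = 3.26033 × 10^10 μm.
8.87830 × 10^9 + 3.26033 × 10^10 ≈ 4.15 × 10^10 μm.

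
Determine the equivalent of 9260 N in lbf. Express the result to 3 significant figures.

2080 lbf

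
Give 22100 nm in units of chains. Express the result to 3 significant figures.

1.10e-6 chains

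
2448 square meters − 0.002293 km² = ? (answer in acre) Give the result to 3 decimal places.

2448 m² = 0.604914 acre and 0.002293 km² = 0.566613 acre.
0.604914 − 0.566613 ≈ 0.038 acre.

0.038 acres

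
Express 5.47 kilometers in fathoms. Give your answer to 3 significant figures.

2990 fathoms

1 km = 546.807 fathom.
So 5.47 × 546.807 ≈ 2990 fathom.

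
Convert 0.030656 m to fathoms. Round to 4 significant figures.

0.01676 fathoms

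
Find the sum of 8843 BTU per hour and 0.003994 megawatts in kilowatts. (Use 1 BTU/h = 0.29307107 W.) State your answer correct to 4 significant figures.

6.586 kilowatts

8843 BTU/h = 2.59163 kW and 0.003994 MW = 3.99400 kW.
2.59163 + 3.99400 ≈ 6.586 kW.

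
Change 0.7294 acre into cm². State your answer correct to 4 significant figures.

1 acre = 4.04686 × 10^7 cm².
So 0.7294 × 4.04686 × 10^7 ≈ 2.952 × 10^7 cm².

2.952 × 10^7 cm²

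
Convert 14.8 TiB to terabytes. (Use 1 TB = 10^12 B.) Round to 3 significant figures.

16.3 TB

1 tebibyte = 1.09951 TB.
Then 14.8 × 1.09951 ≈ 16.3 TB.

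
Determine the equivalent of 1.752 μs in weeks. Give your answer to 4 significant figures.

2.897e-12 wk

1 microsecond = 1.65344e-12 weeks.
Thus 1.752 × 1.65344e-12 ≈ 2.897e-12 wk.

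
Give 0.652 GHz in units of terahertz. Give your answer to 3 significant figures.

1 GHz = 0.00100000 THz.
Thus 0.652 × 0.00100000 ≈ 0.000652 THz.

0.000652 THz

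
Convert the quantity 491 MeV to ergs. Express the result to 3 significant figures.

1 megaelectronvolt = 1.60218 × 10^-6 ergs.
So 491 × 1.60218 × 10^-6 ≈ 0.000787 erg.

0.000787 ergs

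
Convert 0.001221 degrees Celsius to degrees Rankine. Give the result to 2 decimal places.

491.67 degrees Rankine

°R = (°C + 273.15) × 9/5.
Applying the formula gives 491.67 °R.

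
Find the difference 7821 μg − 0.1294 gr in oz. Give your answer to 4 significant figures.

-1.989e-5 oz

7821 μg = 0.000275878 oz and 0.1294 gr = 0.000295771 oz.
0.000275878 − 0.000295771 ≈ -1.989e-5 oz.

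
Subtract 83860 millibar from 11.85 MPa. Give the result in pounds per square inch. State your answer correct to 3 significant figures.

502 psi

11.85 MPa = 1718.70 psi and 83860 mbar = 1216.29 psi.
1718.70 − 1216.29 ≈ 502 psi.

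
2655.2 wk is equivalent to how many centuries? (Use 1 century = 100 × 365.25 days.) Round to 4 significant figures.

0.5089 centuries

1 week = 0.000191650 centuries.
Thus 2655.2 × 0.000191650 ≈ 0.5089 century.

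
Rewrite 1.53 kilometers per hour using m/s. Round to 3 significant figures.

0.425 meters per second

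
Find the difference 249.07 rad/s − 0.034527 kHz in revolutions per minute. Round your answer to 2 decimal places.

249.07 rad/s = 2378.44 rpm and 0.034527 kHz = 2071.62 rpm.
2378.44 − 2071.62 ≈ 306.82 rpm.

306.82 rpm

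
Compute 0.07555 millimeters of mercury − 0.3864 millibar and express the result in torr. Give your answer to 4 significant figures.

-0.2143 torr

0.07555 mmHg = 0.0755500 torr and 0.3864 mbar = 0.289824 torr.
0.0755500 − 0.289824 ≈ -0.2143 torr.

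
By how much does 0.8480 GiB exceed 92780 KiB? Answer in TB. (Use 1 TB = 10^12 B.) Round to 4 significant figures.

0.0008155 terabytes

0.8480 GiB = 0.000910533 TB and 92780 KiB = 9.50067 × 10^-5 TB.
0.000910533 − 9.50067 × 10^-5 ≈ 0.0008155 TB.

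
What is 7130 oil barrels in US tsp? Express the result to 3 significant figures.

2.30 × 10^8 US teaspoons

1 bbl = 32256.0 US tsp.
Thus 7130 × 32256.0 ≈ 2.30 × 10^8 US tsp.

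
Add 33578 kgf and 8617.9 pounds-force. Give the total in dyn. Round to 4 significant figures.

33578 kgf = 3.29288 × 10^10 dyn and 8617.9 lbf = 3.83343 × 10^9 dyn.
3.29288 × 10^10 + 3.83343 × 10^9 ≈ 3.676 × 10^10 dyn.

3.676 × 10^10 dyn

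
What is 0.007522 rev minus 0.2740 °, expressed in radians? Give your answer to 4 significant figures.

0.04248 rad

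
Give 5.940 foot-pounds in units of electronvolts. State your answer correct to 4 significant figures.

1 foot-pound = 8.46235 × 10^18 eV.
5.940 × 8.46235 × 10^18 ≈ 5.027 × 10^19 eV.

5.027 × 10^19 eV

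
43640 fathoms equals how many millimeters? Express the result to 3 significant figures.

1 fathom = 1828.80 millimeters.
43640 × 1828.80 ≈ 7.98 × 10^7 mm.

7.98 × 10^7 millimeters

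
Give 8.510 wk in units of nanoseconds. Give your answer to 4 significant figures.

5.147e+15 nanoseconds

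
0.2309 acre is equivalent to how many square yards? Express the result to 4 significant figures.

1 acre = 4840.00 square yards.
Thus 0.2309 × 4840.00 ≈ 1118 yd².

1118 square yards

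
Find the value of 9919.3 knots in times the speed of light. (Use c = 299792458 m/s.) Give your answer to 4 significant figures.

1 kn = 1.71600 × 10^-9 c.
Thus 9919.3 × 1.71600 × 10^-9 ≈ 1.702 × 10^-5 c.

1.702 × 10^-5 c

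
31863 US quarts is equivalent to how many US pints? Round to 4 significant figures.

1 US quart = 2.00000 US pints.
So 31863 × 2.00000 ≈ 63730 US pt.

63730 US pt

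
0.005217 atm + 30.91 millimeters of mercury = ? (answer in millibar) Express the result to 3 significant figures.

0.005217 atm = 5.28613 mbar and 30.91 mmHg = 41.2099 mbar.
5.28613 + 41.2099 ≈ 46.5 mbar.

46.5 mbar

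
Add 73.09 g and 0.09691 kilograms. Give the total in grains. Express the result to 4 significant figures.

73.09 g = 1127.951 gr and 0.09691 kg = 1495.550 gr.
1127.951 + 1495.550 ≈ 2624 gr.

2624 gr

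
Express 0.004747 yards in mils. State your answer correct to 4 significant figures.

1 yard = 36000.0 mil.
Then 0.004747 × 36000.0 ≈ 170.9 mil.

170.9 mil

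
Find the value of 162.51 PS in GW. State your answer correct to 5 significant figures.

1 metric horsepower = 7.35499 × 10^-7 GW.
Then 162.51 × 7.35499 × 10^-7 ≈ 0.00011953 GW.

0.00011953 gigawatts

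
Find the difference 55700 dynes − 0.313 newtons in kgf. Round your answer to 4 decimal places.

55700 dyn = 0.0567982 kgf and 0.313 N = 0.0319171 kgf.
0.0567982 − 0.0319171 ≈ 0.0249 kgf.

0.0249 kgf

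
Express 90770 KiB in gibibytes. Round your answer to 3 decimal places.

0.087 GiB

1 KiB = 9.53674e-7 GiB.
Thus 90770 × 9.53674e-7 ≈ 0.087 GiB.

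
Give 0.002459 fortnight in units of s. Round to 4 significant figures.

2974 s

1 fortnight = 1.20960 × 10^6 s.
Thus 0.002459 × 1.20960 × 10^6 ≈ 2974 s.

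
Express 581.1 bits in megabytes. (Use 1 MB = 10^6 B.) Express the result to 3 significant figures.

1 bit = 1.25000e-7 MB.
581.1 × 1.25000e-7 ≈ 7.26e-5 MB.

7.26e-5 MB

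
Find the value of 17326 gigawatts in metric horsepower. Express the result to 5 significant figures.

2.3557e+10 PS

1 gigawatt = 1.35962e+6 PS.
Thus 17326 × 1.35962e+6 ≈ 2.3557e+10 PS.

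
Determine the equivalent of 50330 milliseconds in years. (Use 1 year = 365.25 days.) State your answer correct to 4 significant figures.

1.595e-6 years

1 millisecond = 3.16881e-11 years.
So 50330 × 3.16881e-11 ≈ 1.595e-6 yr.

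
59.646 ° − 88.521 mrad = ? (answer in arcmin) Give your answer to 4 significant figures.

59.646 ° = 3578.76 arcmin and 88.521 mrad = 304.313 arcmin.
3578.76 − 304.313 ≈ 3274 arcmin.

3274 arcmin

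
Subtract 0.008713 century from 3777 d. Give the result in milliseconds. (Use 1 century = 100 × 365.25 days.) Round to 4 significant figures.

2.988 × 10^11 milliseconds

3777 d = 3.26333 × 10^11 ms and 0.008713 century = 2.74961 × 10^10 ms.
3.26333 × 10^11 − 2.74961 × 10^10 ≈ 2.988 × 10^11 ms.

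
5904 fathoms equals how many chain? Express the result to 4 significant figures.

1 fathom = 0.0909091 chain.
5904 × 0.0909091 ≈ 536.7 chain.

536.7 chain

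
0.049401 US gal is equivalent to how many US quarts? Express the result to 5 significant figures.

0.19760 US qt

1 US gallon = 4.00000 US qt.
Thus 0.049401 × 4.00000 ≈ 0.19760 US qt.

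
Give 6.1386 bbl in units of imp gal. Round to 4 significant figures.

1 bbl = 34.9723 imp gal.
Then 6.1386 × 34.9723 ≈ 214.7 imp gal.

214.7 imp gal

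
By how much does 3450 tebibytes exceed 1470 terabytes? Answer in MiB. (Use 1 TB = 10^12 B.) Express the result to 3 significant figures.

3450 TiB = 3.61759e+9 MiB and 1470 TB = 1.40190e+9 MiB.
3.61759e+9 − 1.40190e+9 ≈ 2.22e+9 MiB.

2.22e+9 MiB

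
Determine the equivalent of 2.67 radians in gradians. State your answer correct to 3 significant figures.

1 rad = 63.6620 gradians.
Thus 2.67 × 63.6620 ≈ 170 grad.

170 gradians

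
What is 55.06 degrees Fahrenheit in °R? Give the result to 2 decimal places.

514.73 degrees Rankine

°R = °F + 459.67.
Applying the formula gives 514.73 °R.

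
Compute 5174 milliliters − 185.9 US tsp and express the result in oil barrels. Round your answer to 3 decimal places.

0.027 bbl

5174 mL = 0.0325435 bbl and 185.9 US tsp = 0.00576327 bbl.
0.0325435 − 0.00576327 ≈ 0.027 bbl.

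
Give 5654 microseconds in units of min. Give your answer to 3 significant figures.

9.42 × 10^-5 min

1 microsecond = 1.66667 × 10^-8 min.
5654 × 1.66667 × 10^-8 ≈ 9.42 × 10^-5 min.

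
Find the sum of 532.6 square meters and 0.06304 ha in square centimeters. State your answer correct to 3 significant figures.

1.16e+7 cm²

532.6 m² = 5.32600e+6 cm² and 0.06304 ha = 6.30400e+6 cm².
5.32600e+6 + 6.30400e+6 ≈ 1.16e+7 cm².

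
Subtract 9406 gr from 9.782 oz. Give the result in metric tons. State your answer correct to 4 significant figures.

-0.0003322 metric tons

9.782 oz = 0.000277315 t and 9406 gr = 0.000609499 t.
0.000277315 − 0.000609499 ≈ -0.0003322 t.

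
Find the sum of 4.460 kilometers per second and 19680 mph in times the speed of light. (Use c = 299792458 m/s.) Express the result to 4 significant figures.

4.422 × 10^-5 times the speed of light

4.460 km/s = 1.48770 × 10^-5 c and 19680 mph = 2.93461 × 10^-5 c.
1.48770 × 10^-5 + 2.93461 × 10^-5 ≈ 4.422 × 10^-5 c.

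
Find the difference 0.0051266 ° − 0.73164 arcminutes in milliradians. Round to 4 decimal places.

-0.1233 milliradians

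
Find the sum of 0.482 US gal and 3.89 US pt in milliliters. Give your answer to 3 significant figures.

0.482 US gal = 1824.57 mL and 3.89 US pt = 1840.66 mL.
1824.57 + 1840.66 ≈ 3670 mL.

3670 milliliters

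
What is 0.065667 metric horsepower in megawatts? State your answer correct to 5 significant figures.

1 metric horsepower = 0.000735499 megawatts.
So 0.065667 × 0.000735499 ≈ 4.8298e-5 MW.

4.8298e-5 MW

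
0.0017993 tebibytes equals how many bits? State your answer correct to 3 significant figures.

1 tebibyte = 8.79609 × 10^12 bit.
0.0017993 × 8.79609 × 10^12 ≈ 1.58 × 10^10 bit.

1.58 × 10^10 bit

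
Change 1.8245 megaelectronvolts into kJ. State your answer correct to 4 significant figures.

1 megaelectronvolt = 1.60218 × 10^-16 kJ.
Then 1.8245 × 1.60218 × 10^-16 ≈ 2.923 × 10^-16 kJ.

2.923 × 10^-16 kilojoules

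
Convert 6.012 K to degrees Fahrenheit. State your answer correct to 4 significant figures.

-448.8 degrees Fahrenheit

K = (°F + 459.67) × 5/9.
Applying the formula gives -448.8 °F.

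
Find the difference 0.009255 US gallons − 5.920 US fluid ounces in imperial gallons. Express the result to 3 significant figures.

-0.0308 imperial gallons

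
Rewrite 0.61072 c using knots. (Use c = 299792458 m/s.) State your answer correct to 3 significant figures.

3.56e+8 kn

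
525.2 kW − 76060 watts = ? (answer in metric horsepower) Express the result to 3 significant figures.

611 PS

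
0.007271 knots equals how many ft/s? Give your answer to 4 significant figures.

0.01227 ft/s

1 knot = 1.68781 ft/s.
0.007271 × 1.68781 ≈ 0.01227 ft/s.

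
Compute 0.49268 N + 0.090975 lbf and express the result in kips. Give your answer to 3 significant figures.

0.49268 N = 0.000110759 kip and 0.090975 lbf = 9.09750e-5 kip.
0.000110759 + 9.09750e-5 ≈ 0.000202 kip.

0.000202 kip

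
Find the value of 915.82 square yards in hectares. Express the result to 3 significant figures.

1 yd² = 8.36127 × 10^-5 hectares.
Thus 915.82 × 8.36127 × 10^-5 ≈ 0.0766 ha.

0.0766 ha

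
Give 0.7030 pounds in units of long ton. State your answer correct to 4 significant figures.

0.0003138 long tons

1 lb = 0.000446429 long tons.
Thus 0.7030 × 0.000446429 ≈ 0.0003138 long ton.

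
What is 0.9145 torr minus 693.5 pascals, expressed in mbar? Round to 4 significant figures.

-5.716 mbar

0.9145 torr = 1.21923 mbar and 693.5 Pa = 6.93500 mbar.
1.21923 − 6.93500 ≈ -5.716 mbar.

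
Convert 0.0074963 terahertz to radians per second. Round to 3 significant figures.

1 terahertz = 6.28319 × 10^12 rad/s.
So 0.0074963 × 6.28319 × 10^12 ≈ 4.71 × 10^10 rad/s.

4.71 × 10^10 rad/s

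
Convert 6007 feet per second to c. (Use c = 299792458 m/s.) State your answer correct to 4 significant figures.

1 foot per second = 1.01670 × 10^-9 c.
Then 6007 × 1.01670 × 10^-9 ≈ 6.107 × 10^-6 c.

6.107 × 10^-6 times the speed of light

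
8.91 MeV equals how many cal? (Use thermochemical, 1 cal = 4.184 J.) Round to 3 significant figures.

1 megaelectronvolt = 3.82929 × 10^-14 calories.
8.91 × 3.82929 × 10^-14 ≈ 3.41 × 10^-13 cal.

3.41 × 10^-13 calories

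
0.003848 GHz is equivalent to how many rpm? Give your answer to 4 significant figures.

1 GHz = 6.00000e+10 rpm.
So 0.003848 × 6.00000e+10 ≈ 2.309e+8 rpm.

2.309e+8 rpm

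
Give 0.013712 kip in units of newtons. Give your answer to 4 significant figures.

60.99 N

1 kip = 4448.22 N.
0.013712 × 4448.22 ≈ 60.99 N.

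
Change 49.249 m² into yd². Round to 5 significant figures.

58.901 square yards

1 square meter = 1.19599 yd².
So 49.249 × 1.19599 ≈ 58.901 yd².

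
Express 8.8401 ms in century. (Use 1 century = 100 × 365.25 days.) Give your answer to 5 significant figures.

1 ms = 3.16881e-13 century.
Then 8.8401 × 3.16881e-13 ≈ 2.8013e-12 century.

2.8013e-12 century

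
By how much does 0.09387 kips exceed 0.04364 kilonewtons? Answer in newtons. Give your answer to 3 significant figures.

374 N

0.09387 kip = 417.555 N and 0.04364 kN = 43.6400 N.
417.555 − 43.6400 ≈ 374 N.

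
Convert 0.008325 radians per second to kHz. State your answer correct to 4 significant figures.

1 radian per second = 0.000159155 kHz.
Thus 0.008325 × 0.000159155 ≈ 1.325e-6 kHz.

1.325e-6 kHz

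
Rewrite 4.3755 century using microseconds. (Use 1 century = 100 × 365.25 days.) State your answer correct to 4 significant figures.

1 century = 3.15576e+15 μs.
So 4.3755 × 3.15576e+15 ≈ 1.381e+16 μs.

1.381e+16 μs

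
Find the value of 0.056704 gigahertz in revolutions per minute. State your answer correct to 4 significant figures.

1 gigahertz = 6.00000e+10 rpm.
Then 0.056704 × 6.00000e+10 ≈ 3.402e+9 rpm.

3.402e+9 rpm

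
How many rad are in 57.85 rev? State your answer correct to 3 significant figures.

1 revolution = 6.28319 radians.
So 57.85 × 6.28319 ≈ 363 rad.

363 rad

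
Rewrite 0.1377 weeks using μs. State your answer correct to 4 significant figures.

8.328e+10 μs

1 week = 6.04800e+11 microseconds.
So 0.1377 × 6.04800e+11 ≈ 8.328e+10 μs.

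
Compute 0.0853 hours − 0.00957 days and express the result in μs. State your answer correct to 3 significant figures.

0.0853 h = 3.07080e+8 μs and 0.00957 d = 8.26848e+8 μs.
3.07080e+8 − 8.26848e+8 ≈ -5.20e+8 μs.

-5.20e+8 microseconds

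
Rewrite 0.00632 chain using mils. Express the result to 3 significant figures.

5010 mils

1 chain = 792000 mil.
Then 0.00632 × 792000 ≈ 5010 mil.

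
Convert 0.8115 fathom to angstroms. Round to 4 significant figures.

1.484 × 10^10 angstroms

1 fathom = 1.82880 × 10^10 Å.
Then 0.8115 × 1.82880 × 10^10 ≈ 1.484 × 10^10 Å.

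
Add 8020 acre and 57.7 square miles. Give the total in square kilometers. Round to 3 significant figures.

8020 acre = 32.4558 km² and 57.7 mi² = 149.442 km².
32.4558 + 149.442 ≈ 182 km².

182 km²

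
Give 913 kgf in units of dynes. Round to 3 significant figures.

1 kgf = 980665 dyn.
913 × 980665 ≈ 8.95 × 10^8 dyn.

8.95 × 10^8 dynes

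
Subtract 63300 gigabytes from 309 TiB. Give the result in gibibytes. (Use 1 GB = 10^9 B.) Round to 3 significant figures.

257000 gibibytes

309 TiB = 316416 GiB and 63300 GB = 58952.7 GiB.
316416 − 58952.7 ≈ 257000 GiB.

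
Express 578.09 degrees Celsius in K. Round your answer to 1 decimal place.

K = °C + 273.15.
Applying the formula gives 851.2 K.

851.2 K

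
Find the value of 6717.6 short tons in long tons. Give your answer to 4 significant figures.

5998 long ton

1 short ton = 0.892857 long ton.
6717.6 × 0.892857 ≈ 5998 long ton.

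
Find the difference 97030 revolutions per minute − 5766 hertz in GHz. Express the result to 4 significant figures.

97030 rpm = 1.61717 × 10^-6 GHz and 5766 Hz = 5.76600 × 10^-6 GHz.
1.61717 × 10^-6 − 5.76600 × 10^-6 ≈ -4.149 × 10^-6 GHz.

-4.149 × 10^-6 GHz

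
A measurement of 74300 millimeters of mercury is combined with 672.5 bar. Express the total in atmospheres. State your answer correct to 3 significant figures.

761 atmospheres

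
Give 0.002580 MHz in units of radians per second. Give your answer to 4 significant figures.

1 MHz = 6.28319e+6 rad/s.
Thus 0.002580 × 6.28319e+6 ≈ 16210 rad/s.

16210 rad/s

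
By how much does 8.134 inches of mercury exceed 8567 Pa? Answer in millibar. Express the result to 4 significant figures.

189.8 mbar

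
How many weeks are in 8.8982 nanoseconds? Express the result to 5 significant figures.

1 nanosecond = 1.65344 × 10^-15 wk.
8.8982 × 1.65344 × 10^-15 ≈ 1.4713 × 10^-14 wk.

1.4713 × 10^-14 wk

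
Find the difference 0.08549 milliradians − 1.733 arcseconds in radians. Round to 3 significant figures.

7.71 × 10^-5 rad

0.08549 mrad = 8.54900 × 10^-5 rad and 1.733 arcsec = 8.40182 × 10^-6 rad.
8.54900 × 10^-5 − 8.40182 × 10^-6 ≈ 7.71 × 10^-5 rad.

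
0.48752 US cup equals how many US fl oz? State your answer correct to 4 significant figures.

3.900 US fl oz

1 US cup = 8.00000 US fluid ounces.
Then 0.48752 × 8.00000 ≈ 3.900 US fl oz.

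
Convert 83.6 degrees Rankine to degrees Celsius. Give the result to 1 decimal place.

°R = (°C + 273.15) × 9/5.
Applying the formula gives -226.7 °C.

-226.7 °C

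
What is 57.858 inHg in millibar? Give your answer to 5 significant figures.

1 inch of mercury = 33.8639 mbar.
Thus 57.858 × 33.8639 ≈ 1959.3 mbar.

1959.3 mbar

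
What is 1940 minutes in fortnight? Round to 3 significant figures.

1 min = 4.96032e-5 fortnights.
Thus 1940 × 4.96032e-5 ≈ 0.0962 fortnight.

0.0962 fortnight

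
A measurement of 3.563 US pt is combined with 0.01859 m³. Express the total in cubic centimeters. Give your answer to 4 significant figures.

20280 cubic centimeters

3.563 US pt = 1685.93 cm³ and 0.01859 m³ = 18590.0 cm³.
1685.93 + 18590.0 ≈ 20280 cm³.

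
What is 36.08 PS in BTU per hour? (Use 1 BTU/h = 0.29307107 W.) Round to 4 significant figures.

90550 BTU/h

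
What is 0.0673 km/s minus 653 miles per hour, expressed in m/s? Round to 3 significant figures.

-225 meters per second

0.0673 km/s = 67.3000 m/s and 653 mph = 291.917 m/s.
67.3000 − 291.917 ≈ -225 m/s.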